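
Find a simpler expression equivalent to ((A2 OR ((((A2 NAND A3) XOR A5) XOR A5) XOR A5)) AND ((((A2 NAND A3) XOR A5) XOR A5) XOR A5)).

By absorption (E AND (E OR v) = E) then XOR self-cancellation ((E XOR v) XOR v = E):
= ((A2 NAND A3) XOR A5)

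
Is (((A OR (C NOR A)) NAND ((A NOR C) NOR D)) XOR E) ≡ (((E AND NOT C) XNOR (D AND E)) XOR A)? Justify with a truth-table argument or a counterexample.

No. Counterexample: with E=0, C=0, D=1, A=1, Expression 1 = 1 but Expression 2 = 0.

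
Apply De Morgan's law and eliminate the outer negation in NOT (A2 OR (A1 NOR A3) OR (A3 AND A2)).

NOT A2 AND NOT (A1 NOR A3) AND NOT (A3 AND A2)
De Morgan's: NOT(OR of terms) = AND of negations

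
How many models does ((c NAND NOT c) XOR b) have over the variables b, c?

Satisfying assignments: (0,0), (0,1)
Count: 2 out of 4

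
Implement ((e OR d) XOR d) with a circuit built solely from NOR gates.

((((((e NOR d) NOR (e NOR d)) NOR d) NOR (((e NOR d) NOR (e NOR d)) NOR d)) NOR ((((e NOR d) NOR (e NOR d)) NOR d) NOR (((e NOR d) NOR (e NOR d)) NOR d))) NOR ((((((e NOR d) NOR (e NOR d)) NOR ((e NOR d) NOR (e NOR d))) NOR (d NOR d)) NOR ((((e NOR d) NOR (e NOR d)) NOR ((e NOR d) NOR (e NOR d))) NOR (d NOR d))) NOR (((((e NOR d) NOR (e NOR d)) NOR ((e NOR d) NOR (e NOR d))) NOR (d NOR d)) NOR ((((e NOR d) NOR (e NOR d)) NOR ((e NOR d) NOR (e NOR d))) NOR (d NOR d)))))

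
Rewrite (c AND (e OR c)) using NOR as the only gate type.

((c NOR c) NOR (((e NOR c) NOR (e NOR c)) NOR ((e NOR c) NOR (e NOR c))))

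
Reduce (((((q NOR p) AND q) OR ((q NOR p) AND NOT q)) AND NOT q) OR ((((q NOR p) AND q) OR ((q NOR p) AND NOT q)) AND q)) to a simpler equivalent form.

By distribution ((E AND v) OR (E AND NOT v) = E) then distribution ((E AND v) OR (E AND NOT v) = E):
= (q NOR p)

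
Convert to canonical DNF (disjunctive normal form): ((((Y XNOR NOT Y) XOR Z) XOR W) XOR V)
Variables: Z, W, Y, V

(NOT Z AND NOT W AND NOT Y AND V) OR (NOT Z AND NOT W AND Y AND V) OR (NOT Z AND W AND NOT Y AND NOT V) OR (NOT Z AND W AND Y AND NOT V) OR (Z AND NOT W AND NOT Y AND NOT V) OR (Z AND NOT W AND Y AND NOT V) OR (Z AND W AND NOT Y AND V) OR (Z AND W AND Y AND V)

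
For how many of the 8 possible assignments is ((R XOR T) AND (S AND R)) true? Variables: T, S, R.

Satisfying assignments: (0,1,1)
Count: 1 out of 8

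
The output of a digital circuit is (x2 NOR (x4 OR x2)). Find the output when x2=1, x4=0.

Substituting: (1 NOR (0 OR 1))
= 0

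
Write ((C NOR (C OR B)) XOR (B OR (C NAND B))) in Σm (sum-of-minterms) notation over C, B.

Σm(1, 2, 3) = (NOT C AND B) OR (C AND NOT B) OR (C AND B)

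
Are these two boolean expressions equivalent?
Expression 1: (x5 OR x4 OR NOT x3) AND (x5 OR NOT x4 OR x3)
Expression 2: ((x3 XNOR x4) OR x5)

Yes, they are equivalent — the two output columns agree on all 8 assignments:
x5 | x4 | x3 | Expression 1 | Expression 2
------------------------------------------
0 | 0 | 0 | 1 | 1
0 | 0 | 1 | 0 | 0
0 | 1 | 0 | 0 | 0
0 | 1 | 1 | 1 | 1
1 | 0 | 0 | 1 | 1
1 | 0 | 1 | 1 | 1
1 | 1 | 0 | 1 | 1
1 | 1 | 1 | 1 | 1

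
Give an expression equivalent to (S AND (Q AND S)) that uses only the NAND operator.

((S NAND ((Q NAND S) NAND (Q NAND S))) NAND (S NAND ((Q NAND S) NAND (Q NAND S))))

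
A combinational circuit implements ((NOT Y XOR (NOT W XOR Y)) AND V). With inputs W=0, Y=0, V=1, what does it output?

Substituting: ((NOT 0 XOR (NOT 0 XOR 0)) AND 1)
= 0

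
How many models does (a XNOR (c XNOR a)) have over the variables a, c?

Satisfying assignments: (0,1), (1,1)
Count: 2 out of 4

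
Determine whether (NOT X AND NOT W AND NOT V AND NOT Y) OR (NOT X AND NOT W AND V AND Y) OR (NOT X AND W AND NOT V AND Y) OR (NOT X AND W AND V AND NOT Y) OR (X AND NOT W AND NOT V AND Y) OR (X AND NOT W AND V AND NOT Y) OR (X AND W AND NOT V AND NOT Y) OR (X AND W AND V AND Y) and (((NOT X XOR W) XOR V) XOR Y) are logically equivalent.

Yes, they are equivalent — the two output columns agree on all 16 assignments:
X | W | V | Y | Expression 1 | Expression 2
-------------------------------------------
0 | 0 | 0 | 0 | 1 | 1
0 | 0 | 0 | 1 | 0 | 0
0 | 0 | 1 | 0 | 0 | 0
0 | 0 | 1 | 1 | 1 | 1
0 | 1 | 0 | 0 | 0 | 0
0 | 1 | 0 | 1 | 1 | 1
0 | 1 | 1 | 0 | 1 | 1
0 | 1 | 1 | 1 | 0 | 0
1 | 0 | 0 | 0 | 0 | 0
1 | 0 | 0 | 1 | 1 | 1
1 | 0 | 1 | 0 | 1 | 1
1 | 0 | 1 | 1 | 0 | 0
1 | 1 | 0 | 0 | 1 | 1
1 | 1 | 0 | 1 | 0 | 0
1 | 1 | 1 | 0 | 0 | 0
1 | 1 | 1 | 1 | 1 | 1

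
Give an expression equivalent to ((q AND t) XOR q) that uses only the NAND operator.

((((q NAND t) NAND (q NAND t)) NAND (((q NAND t) NAND (q NAND t)) NAND q)) NAND (q NAND (((q NAND t) NAND (q NAND t)) NAND q)))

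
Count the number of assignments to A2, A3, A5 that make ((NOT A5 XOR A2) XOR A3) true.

Satisfying assignments: (0,0,0), (0,1,1), (1,0,1), (1,1,0)
Count: 4 out of 8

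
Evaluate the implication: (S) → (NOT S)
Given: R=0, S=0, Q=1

Antecedent (S) = 0; consequent (NOT S) = 1.
0 → 1 = 1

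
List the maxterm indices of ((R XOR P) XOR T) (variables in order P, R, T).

ΠM(0, 3, 5, 6) = (P OR R OR T) AND (P OR NOT R OR NOT T) AND (NOT P OR R OR NOT T) AND (NOT P OR NOT R OR T)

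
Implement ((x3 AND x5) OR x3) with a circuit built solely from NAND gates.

((((x3 NAND x5) NAND (x3 NAND x5)) NAND ((x3 NAND x5) NAND (x3 NAND x5))) NAND (x3 NAND x3))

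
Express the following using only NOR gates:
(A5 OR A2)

((A5 NOR A2) NOR (A5 NOR A2))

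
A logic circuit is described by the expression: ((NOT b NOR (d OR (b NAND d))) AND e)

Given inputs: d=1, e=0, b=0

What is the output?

Substituting: ((NOT 0 NOR (1 OR (0 NAND 1))) AND 0)
= 0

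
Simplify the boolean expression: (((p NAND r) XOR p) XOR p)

By XOR self-cancellation ((E XOR v) XOR v = E):
= (p NAND r)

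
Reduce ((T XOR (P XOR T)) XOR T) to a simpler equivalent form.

By XOR self-cancellation ((E XOR v) XOR v = E):
= (P XOR T)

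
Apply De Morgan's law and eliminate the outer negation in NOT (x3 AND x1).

NOT x3 OR NOT x1
De Morgan's: NOT(AND of terms) = OR of negations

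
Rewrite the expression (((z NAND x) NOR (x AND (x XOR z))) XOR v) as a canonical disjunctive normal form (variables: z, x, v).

(NOT z AND NOT x AND v) OR (NOT z AND x AND v) OR (z AND NOT x AND v) OR (z AND x AND NOT v)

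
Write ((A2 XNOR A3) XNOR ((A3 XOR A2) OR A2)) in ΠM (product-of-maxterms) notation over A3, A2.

ΠM(0, 1, 2) = (A3 OR A2) AND (A3 OR NOT A2) AND (NOT A3 OR A2)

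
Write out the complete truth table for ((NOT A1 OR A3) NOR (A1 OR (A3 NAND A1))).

A1 | A3 | Output
----------------
0 | 0 | 0
0 | 1 | 0
1 | 0 | 0
1 | 1 | 0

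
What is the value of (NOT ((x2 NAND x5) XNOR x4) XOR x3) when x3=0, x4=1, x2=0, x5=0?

Substituting: (NOT ((0 NAND 0) XNOR 1) XOR 0)
= 0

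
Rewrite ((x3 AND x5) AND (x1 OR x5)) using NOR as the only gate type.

((((x3 NOR x3) NOR (x5 NOR x5)) NOR ((x3 NOR x3) NOR (x5 NOR x5))) NOR (((x1 NOR x5) NOR (x1 NOR x5)) NOR ((x1 NOR x5) NOR (x1 NOR x5))))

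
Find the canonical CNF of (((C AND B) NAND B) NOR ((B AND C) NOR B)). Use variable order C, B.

(C OR B) AND (C OR NOT B) AND (NOT C OR B)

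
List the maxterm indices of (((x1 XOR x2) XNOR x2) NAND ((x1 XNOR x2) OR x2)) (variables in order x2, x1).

ΠM(0, 2) = (x2 OR x1) AND (NOT x2 OR x1)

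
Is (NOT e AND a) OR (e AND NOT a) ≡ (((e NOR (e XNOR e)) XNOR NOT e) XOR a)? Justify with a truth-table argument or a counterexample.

Yes, they are equivalent — the two output columns agree on all 4 assignments:
e | a | Expression 1 | Expression 2
-----------------------------------
0 | 0 | 0 | 0
0 | 1 | 1 | 1
1 | 0 | 1 | 1
1 | 1 | 0 | 0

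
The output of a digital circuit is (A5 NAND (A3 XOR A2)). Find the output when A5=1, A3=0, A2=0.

Substituting: (1 NAND (0 XOR 0))
= 1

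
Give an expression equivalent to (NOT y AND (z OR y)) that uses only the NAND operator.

(((y NAND y) NAND ((z NAND z) NAND (y NAND y))) NAND ((y NAND y) NAND ((z NAND z) NAND (y NAND y))))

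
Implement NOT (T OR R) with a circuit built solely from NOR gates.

(((T NOR R) NOR (T NOR R)) NOR ((T NOR R) NOR (T NOR R)))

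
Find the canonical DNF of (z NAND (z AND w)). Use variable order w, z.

(NOT w AND NOT z) OR (NOT w AND z) OR (w AND NOT z)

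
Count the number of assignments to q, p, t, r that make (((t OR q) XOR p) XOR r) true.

Satisfying assignments: (0,0,0,1), (0,0,1,0), (0,1,0,0), (0,1,1,1), (1,0,0,0), (1,0,1,0), (1,1,0,1), (1,1,1,1)
Count: 8 out of 16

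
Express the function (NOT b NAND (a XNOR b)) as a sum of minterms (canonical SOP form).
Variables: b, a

Σm(1, 2, 3) = (NOT b AND a) OR (b AND NOT a) OR (b AND a)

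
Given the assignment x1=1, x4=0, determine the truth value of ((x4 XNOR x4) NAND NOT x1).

Substituting: ((0 XNOR 0) NAND NOT 1)
= 1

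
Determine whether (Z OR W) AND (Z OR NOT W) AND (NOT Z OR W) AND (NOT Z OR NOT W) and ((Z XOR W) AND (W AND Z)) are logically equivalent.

Yes, they are equivalent — the two output columns agree on all 4 assignments:
Z | W | Expression 1 | Expression 2
-----------------------------------
0 | 0 | 0 | 0
0 | 1 | 0 | 0
1 | 0 | 0 | 0
1 | 1 | 0 | 0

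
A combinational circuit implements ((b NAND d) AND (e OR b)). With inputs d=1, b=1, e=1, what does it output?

Substituting: ((1 NAND 1) AND (1 OR 1))
= 0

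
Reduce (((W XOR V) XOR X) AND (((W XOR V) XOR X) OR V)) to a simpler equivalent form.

By absorption (E AND (E OR v) = E):
= ((W XOR V) XOR X)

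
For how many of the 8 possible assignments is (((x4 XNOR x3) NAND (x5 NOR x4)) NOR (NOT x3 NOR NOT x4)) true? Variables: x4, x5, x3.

Satisfying assignments: (0,0,0)
Count: 1 out of 8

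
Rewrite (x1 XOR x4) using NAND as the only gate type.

((x1 NAND (x1 NAND x4)) NAND (x4 NAND (x1 NAND x4)))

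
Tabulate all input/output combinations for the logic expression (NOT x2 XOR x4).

x4 | x2 | Output
----------------
0 | 0 | 1
0 | 1 | 0
1 | 0 | 0
1 | 1 | 1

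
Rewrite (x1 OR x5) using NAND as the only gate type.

((x1 NAND x1) NAND (x5 NAND x5))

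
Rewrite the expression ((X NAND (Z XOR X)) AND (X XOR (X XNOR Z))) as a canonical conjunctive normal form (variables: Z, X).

(Z OR NOT X) AND (NOT Z OR X) AND (NOT Z OR NOT X)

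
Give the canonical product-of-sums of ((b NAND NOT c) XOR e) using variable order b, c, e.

ΠM(1, 3, 4, 7) = (b OR c OR NOT e) AND (b OR NOT c OR NOT e) AND (NOT b OR c OR e) AND (NOT b OR NOT c OR NOT e)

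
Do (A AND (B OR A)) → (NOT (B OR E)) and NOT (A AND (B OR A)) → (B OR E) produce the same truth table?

No, Inverse is not equivalent to original (counterexample: A=0, B=0, E=0)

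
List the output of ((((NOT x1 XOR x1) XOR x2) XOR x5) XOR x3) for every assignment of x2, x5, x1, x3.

x2 | x5 | x1 | x3 | Output
--------------------------
0 | 0 | 0 | 0 | 1
0 | 0 | 0 | 1 | 0
0 | 0 | 1 | 0 | 1
0 | 0 | 1 | 1 | 0
0 | 1 | 0 | 0 | 0
0 | 1 | 0 | 1 | 1
0 | 1 | 1 | 0 | 0
0 | 1 | 1 | 1 | 1
1 | 0 | 0 | 0 | 0
1 | 0 | 0 | 1 | 1
1 | 0 | 1 | 0 | 0
1 | 0 | 1 | 1 | 1
1 | 1 | 0 | 0 | 1
1 | 1 | 0 | 1 | 0
1 | 1 | 1 | 0 | 1
1 | 1 | 1 | 1 | 0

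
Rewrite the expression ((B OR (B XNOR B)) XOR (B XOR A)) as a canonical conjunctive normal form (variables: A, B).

(A OR NOT B) AND (NOT A OR B)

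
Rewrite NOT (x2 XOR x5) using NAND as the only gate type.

(((x2 NAND (x2 NAND x5)) NAND (x5 NAND (x2 NAND x5))) NAND ((x2 NAND (x2 NAND x5)) NAND (x5 NAND (x2 NAND x5))))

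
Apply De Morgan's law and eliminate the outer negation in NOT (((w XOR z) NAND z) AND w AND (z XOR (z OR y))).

NOT ((w XOR z) NAND z) OR NOT w OR NOT (z XOR (z OR y))
De Morgan's: NOT(AND of terms) = OR of negations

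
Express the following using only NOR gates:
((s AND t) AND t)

((((s NOR s) NOR (t NOR t)) NOR ((s NOR s) NOR (t NOR t))) NOR (t NOR t))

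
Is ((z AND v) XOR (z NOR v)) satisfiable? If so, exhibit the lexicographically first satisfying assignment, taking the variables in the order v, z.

v=0, z=0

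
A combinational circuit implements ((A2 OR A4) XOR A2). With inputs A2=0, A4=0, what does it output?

Substituting: ((0 OR 0) XOR 0)
= 0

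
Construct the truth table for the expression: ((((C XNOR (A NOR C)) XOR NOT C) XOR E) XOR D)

A | E | D | C | Output
----------------------
0 | 0 | 0 | 0 | 1
0 | 0 | 0 | 1 | 0
0 | 0 | 1 | 0 | 0
0 | 0 | 1 | 1 | 1
0 | 1 | 0 | 0 | 0
0 | 1 | 0 | 1 | 1
0 | 1 | 1 | 0 | 1
0 | 1 | 1 | 1 | 0
1 | 0 | 0 | 0 | 0
1 | 0 | 0 | 1 | 0
1 | 0 | 1 | 0 | 1
1 | 0 | 1 | 1 | 1
1 | 1 | 0 | 0 | 1
1 | 1 | 0 | 1 | 1
1 | 1 | 1 | 0 | 0
1 | 1 | 1 | 1 | 0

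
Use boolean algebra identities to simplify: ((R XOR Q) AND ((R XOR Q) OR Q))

By absorption (E AND (E OR v) = E):
= (R XOR Q)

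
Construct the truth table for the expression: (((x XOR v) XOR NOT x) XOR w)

x | w | v | Output
------------------
0 | 0 | 0 | 1
0 | 0 | 1 | 0
0 | 1 | 0 | 0
0 | 1 | 1 | 1
1 | 0 | 0 | 1
1 | 0 | 1 | 0
1 | 1 | 0 | 0
1 | 1 | 1 | 1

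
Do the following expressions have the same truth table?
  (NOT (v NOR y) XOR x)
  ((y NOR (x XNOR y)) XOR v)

No. Counterexample: with x=0, v=0, y=1, Expression 1 = 1 but Expression 2 = 0.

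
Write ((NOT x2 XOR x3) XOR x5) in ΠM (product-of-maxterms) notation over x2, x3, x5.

ΠM(1, 2, 4, 7) = (x2 OR x3 OR NOT x5) AND (x2 OR NOT x3 OR x5) AND (NOT x2 OR x3 OR x5) AND (NOT x2 OR NOT x3 OR NOT x5)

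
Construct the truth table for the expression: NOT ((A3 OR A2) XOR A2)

A3 | A2 | Output
----------------
0 | 0 | 1
0 | 1 | 1
1 | 0 | 0
1 | 1 | 1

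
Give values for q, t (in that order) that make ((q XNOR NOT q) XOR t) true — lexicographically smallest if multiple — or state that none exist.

q=0, t=1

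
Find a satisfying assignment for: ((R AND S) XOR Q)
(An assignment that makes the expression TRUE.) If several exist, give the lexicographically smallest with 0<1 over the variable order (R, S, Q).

R=0, S=0, Q=1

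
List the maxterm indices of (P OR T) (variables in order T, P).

ΠM(0) = (T OR P)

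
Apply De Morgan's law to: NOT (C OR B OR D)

NOT C AND NOT B AND NOT D
De Morgan's: NOT(OR of terms) = AND of negations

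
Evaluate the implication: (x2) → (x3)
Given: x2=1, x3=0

Antecedent (x2) = 1; consequent (x3) = 0.
1 → 0 = 0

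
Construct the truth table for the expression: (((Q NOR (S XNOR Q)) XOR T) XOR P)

T | S | P | Q | Output
----------------------
0 | 0 | 0 | 0 | 0
0 | 0 | 0 | 1 | 0
0 | 0 | 1 | 0 | 1
0 | 0 | 1 | 1 | 1
0 | 1 | 0 | 0 | 1
0 | 1 | 0 | 1 | 0
0 | 1 | 1 | 0 | 0
0 | 1 | 1 | 1 | 1
1 | 0 | 0 | 0 | 1
1 | 0 | 0 | 1 | 1
1 | 0 | 1 | 0 | 0
1 | 0 | 1 | 1 | 0
1 | 1 | 0 | 0 | 0
1 | 1 | 0 | 1 | 1
1 | 1 | 1 | 0 | 1
1 | 1 | 1 | 1 | 0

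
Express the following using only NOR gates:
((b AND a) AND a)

((((b NOR b) NOR (a NOR a)) NOR ((b NOR b) NOR (a NOR a))) NOR (a NOR a))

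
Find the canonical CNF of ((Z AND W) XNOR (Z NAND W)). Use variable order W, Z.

(W OR Z) AND (W OR NOT Z) AND (NOT W OR Z) AND (NOT W OR NOT Z)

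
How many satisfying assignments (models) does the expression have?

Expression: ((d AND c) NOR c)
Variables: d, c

Satisfying assignments: (0,0), (1,0)
Count: 2 out of 4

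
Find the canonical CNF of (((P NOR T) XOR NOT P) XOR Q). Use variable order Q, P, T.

(Q OR P OR T) AND (Q OR NOT P OR T) AND (Q OR NOT P OR NOT T) AND (NOT Q OR P OR NOT T)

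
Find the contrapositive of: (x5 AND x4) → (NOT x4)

Contrapositive: x4 → NOT (x5 AND x4)
Note: A statement and its contrapositive are logically equivalent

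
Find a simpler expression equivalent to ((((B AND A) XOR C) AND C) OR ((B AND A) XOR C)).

By absorption (E OR (E AND v) = E):
= ((B AND A) XOR C)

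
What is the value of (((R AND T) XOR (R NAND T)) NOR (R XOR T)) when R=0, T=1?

Substituting: (((0 AND 1) XOR (0 NAND 1)) NOR (0 XOR 1))
= 0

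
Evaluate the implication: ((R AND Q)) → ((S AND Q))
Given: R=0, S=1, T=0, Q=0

Antecedent ((R AND Q)) = 0; consequent ((S AND Q)) = 0.
0 → 0 = 1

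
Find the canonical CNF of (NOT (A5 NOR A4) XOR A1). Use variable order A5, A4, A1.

(A5 OR A4 OR A1) AND (A5 OR NOT A4 OR NOT A1) AND (NOT A5 OR A4 OR NOT A1) AND (NOT A5 OR NOT A4 OR NOT A1)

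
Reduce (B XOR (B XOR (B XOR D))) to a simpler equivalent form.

By XOR self-cancellation ((E XOR v) XOR v = E):
= (B XOR D)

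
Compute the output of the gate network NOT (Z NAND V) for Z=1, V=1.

Substituting: NOT (1 NAND 1)
= 1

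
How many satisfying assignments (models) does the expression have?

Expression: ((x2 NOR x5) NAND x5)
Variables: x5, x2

Satisfying assignments: (0,0), (0,1), (1,0), (1,1)
Count: 4 out of 4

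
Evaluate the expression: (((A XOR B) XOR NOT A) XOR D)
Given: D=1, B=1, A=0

Substituting: (((0 XOR 1) XOR NOT 0) XOR 1)
= 1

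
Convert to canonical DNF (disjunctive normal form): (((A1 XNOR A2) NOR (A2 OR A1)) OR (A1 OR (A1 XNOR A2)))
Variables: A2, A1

(NOT A2 AND NOT A1) OR (NOT A2 AND A1) OR (A2 AND A1)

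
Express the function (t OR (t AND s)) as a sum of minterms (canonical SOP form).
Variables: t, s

Σm(2, 3) = (t AND NOT s) OR (t AND s)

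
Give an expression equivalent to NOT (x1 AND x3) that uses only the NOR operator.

(((x1 NOR x1) NOR (x3 NOR x3)) NOR ((x1 NOR x1) NOR (x3 NOR x3)))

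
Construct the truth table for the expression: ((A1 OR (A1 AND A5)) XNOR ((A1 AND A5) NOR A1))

A5 | A1 | Output
----------------
0 | 0 | 0
0 | 1 | 0
1 | 0 | 0
1 | 1 | 0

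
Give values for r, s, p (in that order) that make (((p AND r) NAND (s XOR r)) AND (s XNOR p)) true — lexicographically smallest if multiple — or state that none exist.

r=0, s=0, p=0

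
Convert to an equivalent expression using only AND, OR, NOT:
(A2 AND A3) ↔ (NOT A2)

((A2 AND A3) AND (NOT A2)) OR (NOT (A2 AND A3) AND A2)
(Biconditional = both true or both false)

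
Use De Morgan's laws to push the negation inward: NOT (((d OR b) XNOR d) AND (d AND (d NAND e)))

NOT ((d OR b) XNOR d) OR NOT (d AND (d NAND e))
De Morgan's: NOT(AND of terms) = OR of negations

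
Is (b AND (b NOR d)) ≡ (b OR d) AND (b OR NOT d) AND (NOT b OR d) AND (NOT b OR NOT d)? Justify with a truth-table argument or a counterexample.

Yes, they are equivalent — the two output columns agree on all 4 assignments:
b | d | Expression 1 | Expression 2
-----------------------------------
0 | 0 | 0 | 0
0 | 1 | 0 | 0
1 | 0 | 0 | 0
1 | 1 | 0 | 0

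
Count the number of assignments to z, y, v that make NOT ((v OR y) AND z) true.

Satisfying assignments: (0,0,0), (0,0,1), (0,1,0), (0,1,1), (1,0,0)
Count: 5 out of 8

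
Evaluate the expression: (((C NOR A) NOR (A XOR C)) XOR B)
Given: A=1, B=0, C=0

Substituting: (((0 NOR 1) NOR (1 XOR 0)) XOR 0)
= 0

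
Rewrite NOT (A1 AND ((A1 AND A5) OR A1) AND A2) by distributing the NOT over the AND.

NOT A1 OR NOT ((A1 AND A5) OR A1) OR NOT A2
De Morgan's: NOT(AND of terms) = OR of negations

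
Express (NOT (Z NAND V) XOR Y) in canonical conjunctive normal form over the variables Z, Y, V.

(Z OR Y OR V) AND (Z OR Y OR NOT V) AND (NOT Z OR Y OR V) AND (NOT Z OR NOT Y OR NOT V)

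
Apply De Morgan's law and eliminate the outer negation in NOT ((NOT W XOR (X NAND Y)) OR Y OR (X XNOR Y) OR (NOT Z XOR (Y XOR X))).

NOT (NOT W XOR (X NAND Y)) AND NOT Y AND NOT (X XNOR Y) AND NOT (NOT Z XOR (Y XOR X))
De Morgan's: NOT(OR of terms) = AND of negations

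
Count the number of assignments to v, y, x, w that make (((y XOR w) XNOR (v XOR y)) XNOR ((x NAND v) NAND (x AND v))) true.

Satisfying assignments: (0,0,0,0), (0,0,1,0), (0,1,0,0), (0,1,1,0), (1,0,0,1), (1,0,1,1), (1,1,0,1), (1,1,1,1)
Count: 8 out of 16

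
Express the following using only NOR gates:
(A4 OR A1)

((A4 NOR A1) NOR (A4 NOR A1))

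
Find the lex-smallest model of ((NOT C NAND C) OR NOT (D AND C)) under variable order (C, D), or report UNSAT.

C=0, D=0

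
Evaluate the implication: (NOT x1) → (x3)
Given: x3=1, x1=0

Antecedent (NOT x1) = 1; consequent (x3) = 1.
1 → 1 = 1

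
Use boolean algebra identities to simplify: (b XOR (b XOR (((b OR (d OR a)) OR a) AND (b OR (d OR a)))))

By XOR self-cancellation ((E XOR v) XOR v = E) then absorption (E AND (E OR v) = E):
= (b OR (d OR a))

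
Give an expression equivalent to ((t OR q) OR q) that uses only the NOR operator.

((((t NOR q) NOR (t NOR q)) NOR q) NOR (((t NOR q) NOR (t NOR q)) NOR q))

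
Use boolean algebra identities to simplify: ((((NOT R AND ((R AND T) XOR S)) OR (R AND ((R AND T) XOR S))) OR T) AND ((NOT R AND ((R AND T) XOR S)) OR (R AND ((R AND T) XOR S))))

By absorption (E AND (E OR v) = E) then distribution ((E AND v) OR (E AND NOT v) = E):
= ((R AND T) XOR S)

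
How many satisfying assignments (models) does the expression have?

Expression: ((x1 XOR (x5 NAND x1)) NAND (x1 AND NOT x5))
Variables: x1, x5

Satisfying assignments: (0,0), (0,1), (1,0), (1,1)
Count: 4 out of 4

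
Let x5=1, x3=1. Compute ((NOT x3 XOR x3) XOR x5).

Substituting: ((NOT 1 XOR 1) XOR 1)
= 0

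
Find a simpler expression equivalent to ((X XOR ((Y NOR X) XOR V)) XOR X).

By XOR self-cancellation ((E XOR v) XOR v = E):
= ((Y NOR X) XOR V)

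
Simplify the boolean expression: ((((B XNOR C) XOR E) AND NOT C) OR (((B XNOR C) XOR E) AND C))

By distribution ((E AND v) OR (E AND NOT v) = E):
= ((B XNOR C) XOR E)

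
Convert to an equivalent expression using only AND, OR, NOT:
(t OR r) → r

NOT (t OR r) OR r
(Implication elimination: A → B = NOT A OR B)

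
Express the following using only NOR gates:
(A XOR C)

((((A NOR C) NOR (A NOR C)) NOR ((A NOR C) NOR (A NOR C))) NOR ((((A NOR A) NOR (C NOR C)) NOR ((A NOR A) NOR (C NOR C))) NOR (((A NOR A) NOR (C NOR C)) NOR ((A NOR A) NOR (C NOR C)))))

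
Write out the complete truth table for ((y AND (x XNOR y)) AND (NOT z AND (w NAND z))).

x | w | y | z | Output
----------------------
0 | 0 | 0 | 0 | 0
0 | 0 | 0 | 1 | 0
0 | 0 | 1 | 0 | 0
0 | 0 | 1 | 1 | 0
0 | 1 | 0 | 0 | 0
0 | 1 | 0 | 1 | 0
0 | 1 | 1 | 0 | 0
0 | 1 | 1 | 1 | 0
1 | 0 | 0 | 0 | 0
1 | 0 | 0 | 1 | 0
1 | 0 | 1 | 0 | 1
1 | 0 | 1 | 1 | 0
1 | 1 | 0 | 0 | 0
1 | 1 | 0 | 1 | 0
1 | 1 | 1 | 0 | 1
1 | 1 | 1 | 1 | 0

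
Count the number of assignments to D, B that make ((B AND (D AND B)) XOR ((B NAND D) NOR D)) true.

Satisfying assignments: (1,1)
Count: 1 out of 4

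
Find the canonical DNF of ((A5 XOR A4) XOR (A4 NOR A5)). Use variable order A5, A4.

(NOT A5 AND NOT A4) OR (NOT A5 AND A4) OR (A5 AND NOT A4)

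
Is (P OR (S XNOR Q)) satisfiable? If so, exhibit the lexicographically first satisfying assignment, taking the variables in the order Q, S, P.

Q=0, S=0, P=0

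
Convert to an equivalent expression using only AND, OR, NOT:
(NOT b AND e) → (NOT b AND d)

NOT (NOT b AND e) OR (NOT b AND d)
(Implication elimination: A → B = NOT A OR B)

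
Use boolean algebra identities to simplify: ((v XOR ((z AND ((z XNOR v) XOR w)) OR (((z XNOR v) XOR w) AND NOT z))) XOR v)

By XOR self-cancellation ((E XOR v) XOR v = E) then distribution ((E AND v) OR (E AND NOT v) = E):
= ((z XNOR v) XOR w)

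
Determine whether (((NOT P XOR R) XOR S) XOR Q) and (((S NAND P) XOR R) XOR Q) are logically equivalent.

No. Counterexample: with S=0, P=1, R=0, Q=0, Expression 1 = 0 but Expression 2 = 1.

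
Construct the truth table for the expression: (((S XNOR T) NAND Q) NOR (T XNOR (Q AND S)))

Q | S | T | Output
------------------
0 | 0 | 0 | 0
0 | 0 | 1 | 0
0 | 1 | 0 | 0
0 | 1 | 1 | 0
1 | 0 | 0 | 0
1 | 0 | 1 | 0
1 | 1 | 0 | 0
1 | 1 | 1 | 0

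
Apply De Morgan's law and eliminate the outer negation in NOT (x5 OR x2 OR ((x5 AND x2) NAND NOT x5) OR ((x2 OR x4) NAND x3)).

NOT x5 AND NOT x2 AND NOT ((x5 AND x2) NAND NOT x5) AND NOT ((x2 OR x4) NAND x3)
De Morgan's: NOT(OR of terms) = AND of negations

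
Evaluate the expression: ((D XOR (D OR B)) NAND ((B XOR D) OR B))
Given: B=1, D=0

Substituting: ((0 XOR (0 OR 1)) NAND ((1 XOR 0) OR 1))
= 0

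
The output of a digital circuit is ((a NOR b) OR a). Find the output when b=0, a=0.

Substituting: ((0 NOR 0) OR 0)
= 1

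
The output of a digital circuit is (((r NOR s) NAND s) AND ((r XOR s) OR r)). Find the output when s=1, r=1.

Substituting: (((1 NOR 1) NAND 1) AND ((1 XOR 1) OR 1))
= 1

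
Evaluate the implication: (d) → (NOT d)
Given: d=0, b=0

Antecedent (d) = 0; consequent (NOT d) = 1.
0 → 1 = 1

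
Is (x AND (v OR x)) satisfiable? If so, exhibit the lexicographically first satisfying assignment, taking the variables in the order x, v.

x=1, v=0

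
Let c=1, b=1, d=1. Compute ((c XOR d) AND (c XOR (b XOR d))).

Substituting: ((1 XOR 1) AND (1 XOR (1 XOR 1)))
= 0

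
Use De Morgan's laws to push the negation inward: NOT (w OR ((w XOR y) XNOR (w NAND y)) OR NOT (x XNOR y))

NOT w AND NOT ((w XOR y) XNOR (w NAND y)) AND (x XNOR y)
De Morgan's: NOT(OR of terms) = AND of negations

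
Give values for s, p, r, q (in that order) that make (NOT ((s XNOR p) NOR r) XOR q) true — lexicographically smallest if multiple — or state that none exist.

s=0, p=0, r=0, q=0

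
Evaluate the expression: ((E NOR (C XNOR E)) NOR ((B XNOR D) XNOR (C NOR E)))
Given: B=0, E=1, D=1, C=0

Substituting: ((1 NOR (0 XNOR 1)) NOR ((0 XNOR 1) XNOR (0 NOR 1)))
= 0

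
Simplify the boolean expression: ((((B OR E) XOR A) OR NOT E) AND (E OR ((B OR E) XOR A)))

By distribution ((E OR v) AND (E OR NOT v) = E):
= ((B OR E) XOR A)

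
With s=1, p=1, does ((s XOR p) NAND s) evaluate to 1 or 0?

Substituting: ((1 XOR 1) NAND 1)
= 1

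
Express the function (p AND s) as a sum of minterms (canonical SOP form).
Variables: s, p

Σm(3) = (s AND p)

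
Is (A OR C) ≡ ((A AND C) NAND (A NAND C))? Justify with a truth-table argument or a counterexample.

No. Counterexample: with C=0, A=0, Expression 1 = 0 but Expression 2 = 1.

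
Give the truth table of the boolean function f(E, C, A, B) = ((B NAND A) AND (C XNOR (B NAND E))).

E | C | A | B | Output
----------------------
0 | 0 | 0 | 0 | 0
0 | 0 | 0 | 1 | 0
0 | 0 | 1 | 0 | 0
0 | 0 | 1 | 1 | 0
0 | 1 | 0 | 0 | 1
0 | 1 | 0 | 1 | 1
0 | 1 | 1 | 0 | 1
0 | 1 | 1 | 1 | 0
1 | 0 | 0 | 0 | 0
1 | 0 | 0 | 1 | 1
1 | 0 | 1 | 0 | 0
1 | 0 | 1 | 1 | 0
1 | 1 | 0 | 0 | 1
1 | 1 | 0 | 1 | 0
1 | 1 | 1 | 0 | 1
1 | 1 | 1 | 1 | 0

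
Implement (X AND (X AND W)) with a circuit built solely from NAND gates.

((X NAND ((X NAND W) NAND (X NAND W))) NAND (X NAND ((X NAND W) NAND (X NAND W))))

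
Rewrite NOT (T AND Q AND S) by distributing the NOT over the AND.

NOT T OR NOT Q OR NOT S
De Morgan's: NOT(AND of terms) = OR of negations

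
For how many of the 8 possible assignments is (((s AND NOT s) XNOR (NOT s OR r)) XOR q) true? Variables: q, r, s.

Satisfying assignments: (0,0,1), (1,0,0), (1,1,0), (1,1,1)
Count: 4 out of 8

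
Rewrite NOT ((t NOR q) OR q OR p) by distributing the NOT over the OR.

NOT (t NOR q) AND NOT q AND NOT p
De Morgan's: NOT(OR of terms) = AND of negations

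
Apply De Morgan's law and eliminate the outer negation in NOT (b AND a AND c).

NOT b OR NOT a OR NOT c
De Morgan's: NOT(AND of terms) = OR of negations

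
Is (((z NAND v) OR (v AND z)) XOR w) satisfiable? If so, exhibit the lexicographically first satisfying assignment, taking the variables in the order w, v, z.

w=0, v=0, z=0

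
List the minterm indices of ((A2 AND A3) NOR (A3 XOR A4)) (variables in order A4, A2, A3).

Σm(0, 2, 5) = (NOT A4 AND NOT A2 AND NOT A3) OR (NOT A4 AND A2 AND NOT A3) OR (A4 AND NOT A2 AND A3)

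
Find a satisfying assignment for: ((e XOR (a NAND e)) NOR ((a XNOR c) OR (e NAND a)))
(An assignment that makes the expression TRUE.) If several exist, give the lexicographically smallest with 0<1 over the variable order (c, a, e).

UNSATISFIABLE - no assignment makes this expression true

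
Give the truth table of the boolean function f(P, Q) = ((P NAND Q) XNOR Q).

P | Q | Output
--------------
0 | 0 | 0
0 | 1 | 1
1 | 0 | 0
1 | 1 | 0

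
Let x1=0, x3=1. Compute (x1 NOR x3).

Substituting: (0 NOR 1)
= 0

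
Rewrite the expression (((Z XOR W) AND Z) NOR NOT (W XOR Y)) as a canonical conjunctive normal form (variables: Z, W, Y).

(Z OR W OR Y) AND (Z OR NOT W OR NOT Y) AND (NOT Z OR W OR Y) AND (NOT Z OR W OR NOT Y) AND (NOT Z OR NOT W OR NOT Y)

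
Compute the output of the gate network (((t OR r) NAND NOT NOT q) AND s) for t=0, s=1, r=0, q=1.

Substituting: (((0 OR 0) NAND NOT NOT 1) AND 1)
= 1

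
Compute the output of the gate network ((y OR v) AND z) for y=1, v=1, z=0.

Substituting: ((1 OR 1) AND 0)
= 0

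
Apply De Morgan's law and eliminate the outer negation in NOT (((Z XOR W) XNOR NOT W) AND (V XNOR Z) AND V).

NOT ((Z XOR W) XNOR NOT W) OR NOT (V XNOR Z) OR NOT V
De Morgan's: NOT(AND of terms) = OR of negations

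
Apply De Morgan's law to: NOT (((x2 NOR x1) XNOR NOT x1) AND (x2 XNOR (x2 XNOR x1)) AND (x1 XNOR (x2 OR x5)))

NOT ((x2 NOR x1) XNOR NOT x1) OR NOT (x2 XNOR (x2 XNOR x1)) OR NOT (x1 XNOR (x2 OR x5))
De Morgan's: NOT(AND of terms) = OR of negations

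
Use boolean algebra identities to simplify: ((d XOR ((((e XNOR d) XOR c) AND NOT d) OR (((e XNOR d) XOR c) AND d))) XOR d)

By XOR self-cancellation ((E XOR v) XOR v = E) then distribution ((E AND v) OR (E AND NOT v) = E):
= ((e XNOR d) XOR c)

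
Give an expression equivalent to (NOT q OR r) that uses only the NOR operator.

(((q NOR q) NOR r) NOR ((q NOR q) NOR r))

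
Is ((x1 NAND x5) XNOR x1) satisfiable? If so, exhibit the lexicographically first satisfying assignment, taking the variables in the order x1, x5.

x1=1, x5=0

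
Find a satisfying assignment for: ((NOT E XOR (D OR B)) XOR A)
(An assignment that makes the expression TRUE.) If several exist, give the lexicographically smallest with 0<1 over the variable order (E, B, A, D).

E=0, B=0, A=0, D=0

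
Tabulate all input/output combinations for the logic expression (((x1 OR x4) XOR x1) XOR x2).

x2 | x1 | x4 | Output
---------------------
0 | 0 | 0 | 0
0 | 0 | 1 | 1
0 | 1 | 0 | 0
0 | 1 | 1 | 0
1 | 0 | 0 | 1
1 | 0 | 1 | 0
1 | 1 | 0 | 1
1 | 1 | 1 | 1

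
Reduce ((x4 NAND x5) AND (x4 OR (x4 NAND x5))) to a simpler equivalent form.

By absorption (E AND (E OR v) = E):
= (x4 NAND x5)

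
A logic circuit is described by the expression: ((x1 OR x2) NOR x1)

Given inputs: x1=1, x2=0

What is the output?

Substituting: ((1 OR 0) NOR 1)
= 0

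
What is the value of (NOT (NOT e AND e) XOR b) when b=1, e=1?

Substituting: (NOT (NOT 1 AND 1) XOR 1)
= 0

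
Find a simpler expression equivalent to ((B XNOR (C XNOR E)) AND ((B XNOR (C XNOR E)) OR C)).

By absorption (E AND (E OR v) = E):
= (B XNOR (C XNOR E))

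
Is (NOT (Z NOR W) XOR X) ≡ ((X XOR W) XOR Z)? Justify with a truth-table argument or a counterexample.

No. Counterexample: with X=0, W=1, Z=1, Expression 1 = 1 but Expression 2 = 0.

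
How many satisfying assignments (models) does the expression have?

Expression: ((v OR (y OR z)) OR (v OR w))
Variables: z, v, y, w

Satisfying assignments: (0,0,0,1), (0,0,1,0), (0,0,1,1), (0,1,0,0), (0,1,0,1), (0,1,1,0), (0,1,1,1), (1,0,0,0), (1,0,0,1), (1,0,1,0), (1,0,1,1), (1,1,0,0), (1,1,0,1), (1,1,1,0), (1,1,1,1)
Count: 15 out of 16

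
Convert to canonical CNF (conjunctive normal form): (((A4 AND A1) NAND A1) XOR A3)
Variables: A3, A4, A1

(A3 OR NOT A4 OR NOT A1) AND (NOT A3 OR A4 OR A1) AND (NOT A3 OR A4 OR NOT A1) AND (NOT A3 OR NOT A4 OR A1)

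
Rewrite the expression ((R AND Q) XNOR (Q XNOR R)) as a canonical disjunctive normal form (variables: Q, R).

(NOT Q AND R) OR (Q AND NOT R) OR (Q AND R)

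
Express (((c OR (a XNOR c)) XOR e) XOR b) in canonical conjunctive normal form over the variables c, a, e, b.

(c OR a OR e OR NOT b) AND (c OR a OR NOT e OR b) AND (c OR NOT a OR e OR b) AND (c OR NOT a OR NOT e OR NOT b) AND (NOT c OR a OR e OR NOT b) AND (NOT c OR a OR NOT e OR b) AND (NOT c OR NOT a OR e OR NOT b) AND (NOT c OR NOT a OR NOT e OR b)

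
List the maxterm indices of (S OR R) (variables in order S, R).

ΠM(0) = (S OR R)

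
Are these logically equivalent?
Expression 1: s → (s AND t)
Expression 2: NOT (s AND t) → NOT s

Yes, Contrapositive is always equivalent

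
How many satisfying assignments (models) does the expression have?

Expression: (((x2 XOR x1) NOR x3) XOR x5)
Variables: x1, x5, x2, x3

Satisfying assignments: (0,0,0,0), (0,1,0,1), (0,1,1,0), (0,1,1,1), (1,0,1,0), (1,1,0,0), (1,1,0,1), (1,1,1,1)
Count: 8 out of 16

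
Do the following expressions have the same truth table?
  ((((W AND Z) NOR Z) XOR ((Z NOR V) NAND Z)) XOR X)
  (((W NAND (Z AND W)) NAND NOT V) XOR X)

No. Counterexample: with W=0, V=0, X=0, Z=1, Expression 1 = 1 but Expression 2 = 0.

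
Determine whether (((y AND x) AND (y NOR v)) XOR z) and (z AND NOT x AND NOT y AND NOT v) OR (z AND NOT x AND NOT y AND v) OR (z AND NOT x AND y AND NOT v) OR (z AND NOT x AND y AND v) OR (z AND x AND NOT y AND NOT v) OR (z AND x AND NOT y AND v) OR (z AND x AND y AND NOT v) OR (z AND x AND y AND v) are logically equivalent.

Yes, they are equivalent — the two output columns agree on all 16 assignments:
z | x | y | v | Expression 1 | Expression 2
-------------------------------------------
0 | 0 | 0 | 0 | 0 | 0
0 | 0 | 0 | 1 | 0 | 0
0 | 0 | 1 | 0 | 0 | 0
0 | 0 | 1 | 1 | 0 | 0
0 | 1 | 0 | 0 | 0 | 0
0 | 1 | 0 | 1 | 0 | 0
0 | 1 | 1 | 0 | 0 | 0
0 | 1 | 1 | 1 | 0 | 0
1 | 0 | 0 | 0 | 1 | 1
1 | 0 | 0 | 1 | 1 | 1
1 | 0 | 1 | 0 | 1 | 1
1 | 0 | 1 | 1 | 1 | 1
1 | 1 | 0 | 0 | 1 | 1
1 | 1 | 0 | 1 | 1 | 1
1 | 1 | 1 | 0 | 1 | 1
1 | 1 | 1 | 1 | 1 | 1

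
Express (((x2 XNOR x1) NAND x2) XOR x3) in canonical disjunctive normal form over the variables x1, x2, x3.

(NOT x1 AND NOT x2 AND NOT x3) OR (NOT x1 AND x2 AND NOT x3) OR (x1 AND NOT x2 AND NOT x3) OR (x1 AND x2 AND x3)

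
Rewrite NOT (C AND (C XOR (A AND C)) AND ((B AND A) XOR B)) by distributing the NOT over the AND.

NOT C OR NOT (C XOR (A AND C)) OR NOT ((B AND A) XOR B)
De Morgan's: NOT(AND of terms) = OR of negations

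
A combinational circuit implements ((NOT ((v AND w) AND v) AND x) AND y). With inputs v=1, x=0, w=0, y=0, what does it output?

Substituting: ((NOT ((1 AND 0) AND 1) AND 0) AND 0)
= 0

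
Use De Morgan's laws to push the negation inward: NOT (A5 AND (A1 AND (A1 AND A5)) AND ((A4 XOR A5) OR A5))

NOT A5 OR NOT (A1 AND (A1 AND A5)) OR NOT ((A4 XOR A5) OR A5)
De Morgan's: NOT(AND of terms) = OR of negations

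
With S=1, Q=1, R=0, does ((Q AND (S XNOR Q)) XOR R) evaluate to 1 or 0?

Substituting: ((1 AND (1 XNOR 1)) XOR 0)
= 1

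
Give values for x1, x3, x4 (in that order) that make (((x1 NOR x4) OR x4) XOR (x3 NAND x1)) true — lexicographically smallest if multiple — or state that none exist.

x1=1, x3=0, x4=0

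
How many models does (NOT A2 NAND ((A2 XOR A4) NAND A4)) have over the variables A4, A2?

Satisfying assignments: (0,1), (1,0), (1,1)
Count: 3 out of 4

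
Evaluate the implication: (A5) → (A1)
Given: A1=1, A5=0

Antecedent (A5) = 0; consequent (A1) = 1.
0 → 1 = 1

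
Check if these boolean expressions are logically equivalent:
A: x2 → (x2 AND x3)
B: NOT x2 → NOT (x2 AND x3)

No, Inverse is not equivalent to original (counterexample: x2=1, x3=0)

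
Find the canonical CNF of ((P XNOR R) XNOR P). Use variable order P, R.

(P OR R) AND (NOT P OR R)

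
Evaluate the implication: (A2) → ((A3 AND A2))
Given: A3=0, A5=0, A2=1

Antecedent (A2) = 1; consequent ((A3 AND A2)) = 0.
1 → 0 = 0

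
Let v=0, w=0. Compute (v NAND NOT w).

Substituting: (0 NAND NOT 0)
= 1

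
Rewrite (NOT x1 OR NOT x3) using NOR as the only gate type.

(((x1 NOR x1) NOR (x3 NOR x3)) NOR ((x1 NOR x1) NOR (x3 NOR x3)))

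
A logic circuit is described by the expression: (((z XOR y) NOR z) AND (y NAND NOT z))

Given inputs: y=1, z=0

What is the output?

Substituting: (((0 XOR 1) NOR 0) AND (1 NAND NOT 0))
= 0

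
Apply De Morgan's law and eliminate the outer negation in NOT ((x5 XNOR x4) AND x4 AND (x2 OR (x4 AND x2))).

NOT (x5 XNOR x4) OR NOT x4 OR NOT (x2 OR (x4 AND x2))
De Morgan's: NOT(AND of terms) = OR of negations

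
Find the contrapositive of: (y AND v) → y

Contrapositive: NOT y → NOT (y AND v)
Note: A statement and its contrapositive are logically equivalent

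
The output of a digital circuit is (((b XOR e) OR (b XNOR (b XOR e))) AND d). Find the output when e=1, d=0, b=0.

Substituting: (((0 XOR 1) OR (0 XNOR (0 XOR 1))) AND 0)
= 0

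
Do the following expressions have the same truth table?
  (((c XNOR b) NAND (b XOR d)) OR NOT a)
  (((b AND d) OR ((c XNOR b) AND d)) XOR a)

No. Counterexample: with b=0, c=0, d=0, a=0, Expression 1 = 1 but Expression 2 = 0.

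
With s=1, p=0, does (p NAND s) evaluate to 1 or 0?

Substituting: (0 NAND 1)
= 1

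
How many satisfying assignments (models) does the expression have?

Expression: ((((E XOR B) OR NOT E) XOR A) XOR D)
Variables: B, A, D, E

Satisfying assignments: (0,0,0,0), (0,0,0,1), (0,1,1,0), (0,1,1,1), (1,0,0,0), (1,0,1,1), (1,1,0,1), (1,1,1,0)
Count: 8 out of 16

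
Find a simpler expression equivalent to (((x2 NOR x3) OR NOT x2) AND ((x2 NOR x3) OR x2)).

By distribution ((E OR v) AND (E OR NOT v) = E):
= (x2 NOR x3)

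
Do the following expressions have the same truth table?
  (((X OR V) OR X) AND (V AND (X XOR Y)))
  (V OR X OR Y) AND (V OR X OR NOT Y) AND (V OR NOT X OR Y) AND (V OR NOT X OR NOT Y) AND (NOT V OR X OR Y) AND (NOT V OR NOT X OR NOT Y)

Yes, they are equivalent — the two output columns agree on all 8 assignments:
V | X | Y | Expression 1 | Expression 2
---------------------------------------
0 | 0 | 0 | 0 | 0
0 | 0 | 1 | 0 | 0
0 | 1 | 0 | 0 | 0
0 | 1 | 1 | 0 | 0
1 | 0 | 0 | 0 | 0
1 | 0 | 1 | 1 | 1
1 | 1 | 0 | 1 | 1
1 | 1 | 1 | 0 | 0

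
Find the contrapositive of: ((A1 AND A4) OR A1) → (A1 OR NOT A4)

Contrapositive: NOT (A1 OR NOT A4) → NOT ((A1 AND A4) OR A1)
Note: A statement and its contrapositive are logically equivalent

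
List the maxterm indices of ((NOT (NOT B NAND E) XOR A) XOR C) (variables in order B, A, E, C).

ΠM(0, 3, 5, 6, 8, 10, 13, 15) = (B OR A OR E OR C) AND (B OR A OR NOT E OR NOT C) AND (B OR NOT A OR E OR NOT C) AND (B OR NOT A OR NOT E OR C) AND (NOT B OR A OR E OR C) AND (NOT B OR A OR NOT E OR C) AND (NOT B OR NOT A OR E OR NOT C) AND (NOT B OR NOT A OR NOT E OR NOT C)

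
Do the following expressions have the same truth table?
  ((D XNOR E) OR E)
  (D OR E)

No. Counterexample: with E=0, D=0, Expression 1 = 1 but Expression 2 = 0.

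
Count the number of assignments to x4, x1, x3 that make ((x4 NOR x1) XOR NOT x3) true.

Satisfying assignments: (0,0,1), (0,1,0), (1,0,0), (1,1,0)
Count: 4 out of 8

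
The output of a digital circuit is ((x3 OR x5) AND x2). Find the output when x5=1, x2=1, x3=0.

Substituting: ((0 OR 1) AND 1)
= 1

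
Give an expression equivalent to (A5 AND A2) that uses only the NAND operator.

((A5 NAND A2) NAND (A5 NAND A2))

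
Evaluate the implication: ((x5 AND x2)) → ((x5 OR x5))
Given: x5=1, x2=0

Antecedent ((x5 AND x2)) = 0; consequent ((x5 OR x5)) = 1.
0 → 1 = 1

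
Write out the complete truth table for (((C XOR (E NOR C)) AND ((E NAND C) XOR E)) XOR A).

E | C | A | Output
------------------
0 | 0 | 0 | 1
0 | 0 | 1 | 0
0 | 1 | 0 | 1
0 | 1 | 1 | 0
1 | 0 | 0 | 0
1 | 0 | 1 | 1
1 | 1 | 0 | 1
1 | 1 | 1 | 0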